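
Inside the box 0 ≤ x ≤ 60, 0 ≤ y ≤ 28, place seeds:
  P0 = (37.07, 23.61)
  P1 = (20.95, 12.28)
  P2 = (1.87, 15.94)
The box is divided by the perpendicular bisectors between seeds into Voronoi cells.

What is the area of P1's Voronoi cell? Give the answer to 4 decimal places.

Area of P1's cell: 571.0280

1. box [0,60]×[0,28]: [(0, 0) (60, 0) (60, 28) (0, 28)]
2. ⊥bis P1·P0 via (29.01,17.945): [(0, 0) (41.6227, 0) (21.9428, 28) (0, 28)]  |A|=889.9172
3. ⊥bis P1·P2 via (11.41,14.11): [(8.7034, 0) (41.6227, 0) (21.9428, 28) (14.0744, 28)]  |A|=571.028
4. canonical 4-gon: [(8.7034, 0) (41.6227, 0) (21.9428, 28) (14.0744, 28)]
5. shoelace: 571.028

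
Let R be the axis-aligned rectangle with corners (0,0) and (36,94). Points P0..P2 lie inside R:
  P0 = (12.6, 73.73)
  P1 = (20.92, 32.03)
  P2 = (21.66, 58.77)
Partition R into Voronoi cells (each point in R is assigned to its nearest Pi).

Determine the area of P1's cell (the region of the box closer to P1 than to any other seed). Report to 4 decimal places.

Area of P1's cell: 1637.6777

1. box [0,36]×[0,94]: [(0, 0) (36, 0) (36, 94) (0, 94)]
2. ⊥bis P1·P0 via (16.76,52.88): [(0, 49.536) (0, 0) (36, 0) (36, 56.7188)]  |A|=1912.5866
3. ⊥bis P1·P2 via (21.29,45.4): [(0, 45.9892) (0, 0) (36, 0) (36, 44.9929)]  |A|=1637.6777
4. canonical 4-gon: [(0, 45.9892) (0, 0) (36, 0) (36, 44.9929)]
5. shoelace: 1637.6777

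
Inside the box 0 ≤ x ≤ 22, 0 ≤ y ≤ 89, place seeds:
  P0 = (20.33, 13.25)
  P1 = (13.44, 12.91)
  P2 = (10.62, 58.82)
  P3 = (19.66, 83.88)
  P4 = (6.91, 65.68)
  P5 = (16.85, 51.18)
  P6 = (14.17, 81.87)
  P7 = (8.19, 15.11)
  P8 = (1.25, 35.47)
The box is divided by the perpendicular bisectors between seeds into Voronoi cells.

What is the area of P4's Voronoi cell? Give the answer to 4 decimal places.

Area of P4's cell: 222.7210

1. box [0,22]×[0,89]: [(0, 0) (22, 0) (22, 89) (0, 89)]
2. ⊥bis P4·P0 via (13.62,39.465): [(0, 35.9788) (22, 41.6099) (22, 89) (0, 89)]  |A|=1104.5236
3. ⊥bis P4·P1 via (10.175,39.295): [(0, 38.0359) (15.5585, 39.9612) (22, 41.6099) (22, 89) (0, 89)]  |A|=1088.521
4. ⊥bis P4·P2 via (8.765,62.25): [(0, 57.5097) (22, 69.4077) (22, 89) (0, 89)]  |A|=561.9081
5. ⊥bis P4·P3 via (13.285,74.78): [(0, 84.0868) (0, 57.5097) (21.4095, 69.0884)]  |A|=284.5011
6. ⊥bis P4·P5 via (11.88,58.43): [(0, 84.0868) (0, 57.5097) (21.4095, 69.0884)]  |A|=284.5011
7. ⊥bis P4·P6 via (10.54,73.775): [(0, 78.5014) (0, 57.5097) (21.22, 68.9858)]  |A|=222.721
8. ⊥bis P4·P7 via (7.55,40.395): [(0, 78.5014) (0, 57.5097) (21.22, 68.9858)]  |A|=222.721
9. ⊥bis P4·P8 via (4.08,50.575): [(0, 78.5014) (0, 57.5097) (21.22, 68.9858)]  |A|=222.721
10. canonical 3-gon: [(0, 78.5014) (0, 57.5097) (21.22, 68.9858)]
11. shoelace: 222.721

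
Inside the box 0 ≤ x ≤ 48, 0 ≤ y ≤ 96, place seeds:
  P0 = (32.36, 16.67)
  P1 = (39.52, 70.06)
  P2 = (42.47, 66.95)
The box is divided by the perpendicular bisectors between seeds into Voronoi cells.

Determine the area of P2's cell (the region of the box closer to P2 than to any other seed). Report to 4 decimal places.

Area of P2's cell: 547.1243

1. box [0,48]×[0,96]: [(0, 0) (48, 0) (48, 96) (0, 96)]
2. ⊥bis P2·P0 via (37.415,41.81): [(0, 49.3332) (48, 39.6816) (48, 96) (0, 96)]  |A|=2471.6444
3. ⊥bis P2·P1 via (40.995,68.505): [(17.1483, 45.8851) (48, 39.6816) (48, 75.1496)]  |A|=547.1243
4. canonical 3-gon: [(17.1483, 45.8851) (48, 39.6816) (48, 75.1496)]
5. shoelace: 547.1243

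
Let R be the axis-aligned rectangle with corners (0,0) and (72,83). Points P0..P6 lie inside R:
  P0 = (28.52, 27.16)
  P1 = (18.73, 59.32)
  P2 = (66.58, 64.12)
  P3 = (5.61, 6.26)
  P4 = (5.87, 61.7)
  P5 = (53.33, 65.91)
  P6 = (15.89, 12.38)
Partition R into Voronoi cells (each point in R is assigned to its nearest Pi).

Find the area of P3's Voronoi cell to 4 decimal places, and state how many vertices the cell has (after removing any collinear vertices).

1. box [0,72]×[0,83]: [(0, 0) (72, 0) (72, 83) (0, 83)]
2. ⊥bis P3·P0 via (17.065,16.71): [(0, 35.4162) (0, 0) (32.309, 0)]  |A|=572.1299
3. ⊥bis P3·P1 via (12.17,32.79): [(0, 35.4162) (0, 0) (32.309, 0)]  |A|=572.1299
4. ⊥bis P3·P2 via (36.095,35.19): [(0, 35.4162) (0, 0) (32.309, 0)]  |A|=572.1299
5. ⊥bis P3·P4 via (5.74,33.98): [(1.2911, 34.0009) (0, 34.0069) (0, 0) (32.309, 0)]  |A|=571.2201
6. ⊥bis P3·P5 via (29.47,36.085): [(1.2911, 34.0009) (0, 34.0069) (0, 0) (32.309, 0)]  |A|=571.2201
7. ⊥bis P3·P6 via (10.75,9.32): [(0, 27.3772) (0, 0) (16.2985, 0)]  |A|=223.1033
8. canonical 3-gon: [(0, 27.3772) (0, 0) (16.2985, 0)]
9. shoelace: 223.1033

Area of P3's cell: 223.1033 (3 vertices)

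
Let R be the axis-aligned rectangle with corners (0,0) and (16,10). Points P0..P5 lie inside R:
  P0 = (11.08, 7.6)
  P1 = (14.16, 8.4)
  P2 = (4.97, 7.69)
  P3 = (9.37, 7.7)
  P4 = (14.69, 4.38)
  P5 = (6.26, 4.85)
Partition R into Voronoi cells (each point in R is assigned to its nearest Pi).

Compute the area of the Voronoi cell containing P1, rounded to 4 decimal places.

1. box [0,16]×[0,10]: [(0, 0) (16, 0) (16, 10) (0, 10)]
2. ⊥bis P1·P0 via (12.62,8): [(14.6979, 0) (16, 0) (16, 10) (12.1005, 10)]  |A|=26.0078
3. ⊥bis P1·P2 via (9.565,8.045): [(14.6979, 0) (16, 0) (16, 10) (12.1005, 10)]  |A|=26.0078
4. ⊥bis P1·P3 via (11.765,8.05): [(14.6979, 0) (16, 0) (16, 10) (12.1005, 10)]  |A|=26.0078
5. ⊥bis P1·P4 via (14.425,6.39): [(13.0841, 6.2132) (16, 6.5976) (16, 10) (12.1005, 10)]  |A|=12.3437
6. ⊥bis P1·P5 via (10.21,6.625): [(13.0841, 6.2132) (16, 6.5976) (16, 10) (12.1005, 10)]  |A|=12.3437
7. canonical 4-gon: [(13.0841, 6.2132) (16, 6.5976) (16, 10) (12.1005, 10)]
8. shoelace: 12.3437

Area of P1's cell: 12.3437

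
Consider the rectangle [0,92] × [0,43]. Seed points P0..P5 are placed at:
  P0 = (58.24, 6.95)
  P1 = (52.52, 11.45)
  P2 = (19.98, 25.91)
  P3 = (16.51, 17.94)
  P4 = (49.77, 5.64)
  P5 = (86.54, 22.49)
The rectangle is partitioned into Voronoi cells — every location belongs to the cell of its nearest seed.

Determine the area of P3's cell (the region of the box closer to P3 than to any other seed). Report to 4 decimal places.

Area of P3's cell: 727.1813

1. box [0,92]×[0,43]: [(0, 0) (92, 0) (92, 43) (0, 43)]
2. ⊥bis P3·P0 via (37.375,12.445): [(0, 0) (34.0975, 0) (45.422, 43) (0, 43)]  |A|=1709.668
3. ⊥bis P3·P1 via (34.515,14.695): [(0, 0) (31.8666, 0) (39.6163, 43) (0, 43)]  |A|=1536.8823
4. ⊥bis P3·P2 via (18.245,21.925): [(0, 29.8686) (0, 0) (31.8666, 0) (34.5395, 14.8307)]  |A|=752.1231
5. ⊥bis P3·P4 via (33.14,11.79): [(34.3026, 14.9338) (0, 29.8686) (0, 0) (28.7799, 0)]  |A|=727.1813
6. ⊥bis P3·P5 via (51.525,20.215): [(34.3026, 14.9338) (0, 29.8686) (0, 0) (28.7799, 0)]  |A|=727.1813
7. canonical 4-gon: [(34.3026, 14.9338) (0, 29.8686) (0, 0) (28.7799, 0)]
8. shoelace: 727.1813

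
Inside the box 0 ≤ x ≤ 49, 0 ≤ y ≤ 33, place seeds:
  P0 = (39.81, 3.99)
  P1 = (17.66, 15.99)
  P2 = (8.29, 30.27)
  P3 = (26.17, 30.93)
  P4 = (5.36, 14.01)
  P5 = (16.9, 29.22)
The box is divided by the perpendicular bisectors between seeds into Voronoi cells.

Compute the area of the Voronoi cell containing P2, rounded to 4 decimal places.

Area of P2's cell: 131.2125

1. box [0,49]×[0,33]: [(0, 0) (49, 0) (49, 33) (0, 33)]
2. ⊥bis P2·P0 via (24.05,17.13): [(0, 0) (9.7678, 0) (37.2817, 33) (0, 33)]  |A|=776.3162
3. ⊥bis P2·P1 via (12.975,23.13): [(0, 14.6163) (28.017, 33) (0, 33)]  |A|=257.5282
4. ⊥bis P2·P3 via (17.23,30.6): [(0, 14.6163) (17.3986, 26.0326) (17.1414, 33) (0, 33)]  |A|=219.6409
5. ⊥bis P2·P4 via (6.825,22.14): [(0, 23.3698) (10.4663, 21.4839) (17.3986, 26.0326) (17.1414, 33) (0, 33)]  |A|=173.8324
6. ⊥bis P2·P5 via (12.595,29.745): [(0, 23.3698) (10.4663, 21.4839) (11.6851, 22.2836) (12.992, 33) (0, 33)]  |A|=131.2125
7. canonical 5-gon: [(0, 23.3698) (10.4663, 21.4839) (11.6851, 22.2836) (12.992, 33) (0, 33)]
8. shoelace: 131.2125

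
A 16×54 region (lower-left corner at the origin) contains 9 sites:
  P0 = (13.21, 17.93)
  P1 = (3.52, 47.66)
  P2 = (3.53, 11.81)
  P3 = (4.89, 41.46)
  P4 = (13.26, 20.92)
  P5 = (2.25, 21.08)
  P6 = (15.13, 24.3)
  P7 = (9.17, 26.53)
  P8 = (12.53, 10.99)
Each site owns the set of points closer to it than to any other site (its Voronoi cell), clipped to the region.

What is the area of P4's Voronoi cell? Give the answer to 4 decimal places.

1. box [0,16]×[0,54]: [(0, 0) (16, 0) (16, 54) (0, 54)]
2. ⊥bis P4·P0 via (13.235,19.425): [(0, 19.6463) (16, 19.3788) (16, 54) (0, 54)]  |A|=551.7993
3. ⊥bis P4·P1 via (8.39,34.29): [(0, 31.234) (0, 19.6463) (16, 19.3788) (16, 37.0619)]  |A|=234.1664
4. ⊥bis P4·P2 via (8.395,16.365): [(0, 31.234) (0, 25.3313) (5.4074, 19.5559) (16, 19.3788) (16, 37.0619)]  |A|=218.7958
5. ⊥bis P4·P3 via (9.075,31.19): [(0, 27.492) (0, 25.3313) (5.4074, 19.5559) (16, 19.3788) (16, 34.0119)]  |A|=164.4597
6. ⊥bis P4·P5 via (7.755,21): [(7.8961, 30.7096) (7.7334, 19.517) (16, 19.3788) (16, 34.0119)]  |A|=105.5662
7. ⊥bis P4·P6 via (14.195,22.61): [(7.8296, 26.1317) (7.7334, 19.517) (16, 19.3788) (16, 21.6114)]  |A|=36.4677
8. ⊥bis P4·P7 via (11.215,23.725): [(11.6312, 24.0284) (7.758, 21.2046) (7.7334, 19.517) (16, 19.3788) (16, 21.6114)]  |A|=27.027
9. ⊥bis P4·P8 via (12.895,15.955): [(11.6312, 24.0284) (7.758, 21.2046) (7.7334, 19.517) (16, 19.3788) (16, 21.6114)]  |A|=27.027
10. canonical 5-gon: [(11.6312, 24.0284) (7.758, 21.2046) (7.7334, 19.517) (16, 19.3788) (16, 21.6114)]
11. shoelace: 27.027

Area of P4's cell: 27.0270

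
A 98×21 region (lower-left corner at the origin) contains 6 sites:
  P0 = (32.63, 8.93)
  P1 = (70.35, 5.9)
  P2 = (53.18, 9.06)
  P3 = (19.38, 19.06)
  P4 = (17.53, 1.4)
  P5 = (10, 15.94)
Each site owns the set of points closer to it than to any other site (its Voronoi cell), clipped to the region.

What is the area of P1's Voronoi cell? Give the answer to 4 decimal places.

Area of P1's cell: 749.2631

1. box [0,98]×[0,21]: [(0, 0) (98, 0) (98, 21) (0, 21)]
2. ⊥bis P1·P0 via (51.49,7.415): [(50.8944, 0) (98, 0) (98, 21) (52.5813, 21)]  |A|=971.5059
3. ⊥bis P1·P2 via (61.765,7.48): [(60.3884, 0) (98, 0) (98, 21) (64.2532, 21)]  |A|=749.2631
4. ⊥bis P1·P3 via (44.865,12.48): [(60.3884, 0) (98, 0) (98, 21) (64.2532, 21)]  |A|=749.2631
5. ⊥bis P1·P4 via (43.94,3.65): [(60.3884, 0) (98, 0) (98, 21) (64.2532, 21)]  |A|=749.2631
6. ⊥bis P1·P5 via (40.175,10.92): [(60.3884, 0) (98, 0) (98, 21) (64.2532, 21)]  |A|=749.2631
7. canonical 4-gon: [(60.3884, 0) (98, 0) (98, 21) (64.2532, 21)]
8. shoelace: 749.2631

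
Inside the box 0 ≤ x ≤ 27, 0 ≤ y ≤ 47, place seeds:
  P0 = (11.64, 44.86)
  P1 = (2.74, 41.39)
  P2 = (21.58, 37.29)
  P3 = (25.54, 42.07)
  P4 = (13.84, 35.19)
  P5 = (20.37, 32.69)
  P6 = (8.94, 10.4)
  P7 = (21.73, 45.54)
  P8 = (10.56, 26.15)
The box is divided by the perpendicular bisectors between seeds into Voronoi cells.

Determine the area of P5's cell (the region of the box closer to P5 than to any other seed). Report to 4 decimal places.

Area of P5's cell: 150.4077

1. box [0,27]×[0,47]: [(0, 0) (27, 0) (27, 47) (0, 47)]
2. ⊥bis P5·P0 via (16.005,38.775): [(0, 27.294) (0, 0) (27, 0) (27, 46.6621)]  |A|=998.4079
3. ⊥bis P5·P1 via (11.555,37.04): [(10.4419, 34.7844) (0, 13.6245) (0, 0) (27, 0) (27, 46.6621)]  |A|=927.0401
4. ⊥bis P5·P2 via (20.975,34.99): [(13.4777, 36.9621) (10.4419, 34.7844) (0, 13.6245) (0, 0) (27, 0) (27, 33.4052)]  |A|=837.4081
5. ⊥bis P5·P3 via (22.955,37.38): [(13.4777, 36.9621) (10.4419, 34.7844) (0, 13.6245) (0, 0) (27, 0) (27, 33.4052)]  |A|=837.4081
6. ⊥bis P5·P4 via (17.105,33.94): [(17.8243, 35.8188) (4.1111, 0) (27, 0) (27, 33.4052)]  |A|=563.1838
7. ⊥bis P5·P6 via (14.655,21.545): [(17.8243, 35.8188) (12.7363, 22.5289) (27, 15.2147) (27, 33.4052)]  |A|=196.8445
8. ⊥bis P5·P7 via (21.05,39.115): [(17.8243, 35.8188) (12.7363, 22.5289) (27, 15.2147) (27, 33.4052)]  |A|=196.8445
9. ⊥bis P5·P8 via (15.465,29.42): [(17.8243, 35.8188) (15.4075, 29.5062) (23.8627, 16.8234) (27, 15.2147) (27, 33.4052)]  |A|=150.4077
10. canonical 5-gon: [(17.8243, 35.8188) (15.4075, 29.5062) (23.8627, 16.8234) (27, 15.2147) (27, 33.4052)]
11. shoelace: 150.4077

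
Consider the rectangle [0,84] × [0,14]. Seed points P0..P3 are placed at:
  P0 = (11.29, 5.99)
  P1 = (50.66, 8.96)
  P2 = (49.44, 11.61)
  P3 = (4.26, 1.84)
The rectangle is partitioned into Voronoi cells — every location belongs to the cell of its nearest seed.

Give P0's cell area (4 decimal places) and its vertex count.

Area of P0's cell: 345.3642 (5 vertices)

1. box [0,84]×[0,14]: [(0, 0) (84, 0) (84, 14) (0, 14)]
2. ⊥bis P0·P1 via (30.975,7.475): [(0, 0) (31.5389, 0) (30.4828, 14) (0, 14)]  |A|=434.1517
3. ⊥bis P0·P2 via (30.365,8.8): [(0, 0) (31.5389, 0) (31.4104, 1.7037) (29.599, 14) (0, 14)]  |A|=428.718
4. ⊥bis P0·P3 via (7.775,3.915): [(10.0861, 0) (31.5389, 0) (31.4104, 1.7037) (29.599, 14) (1.8216, 14)]  |A|=345.3642
5. canonical 5-gon: [(10.0861, 0) (31.5389, 0) (31.4104, 1.7037) (29.599, 14) (1.8216, 14)]
6. shoelace: 345.3642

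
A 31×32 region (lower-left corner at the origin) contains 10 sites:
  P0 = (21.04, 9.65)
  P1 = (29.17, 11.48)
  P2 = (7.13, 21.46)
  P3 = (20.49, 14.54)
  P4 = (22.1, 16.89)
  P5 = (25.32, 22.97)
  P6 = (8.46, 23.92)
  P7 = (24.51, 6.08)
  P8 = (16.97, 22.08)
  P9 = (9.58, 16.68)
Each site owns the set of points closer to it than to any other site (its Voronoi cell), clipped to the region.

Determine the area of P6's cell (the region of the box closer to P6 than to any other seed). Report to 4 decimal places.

1. box [0,31]×[0,32]: [(0, 0) (31, 0) (31, 32) (0, 32)]
2. ⊥bis P6·P0 via (14.75,16.785): [(0, 3.7818) (31, 31.1105) (31, 32) (0, 32)]  |A|=451.1685
3. ⊥bis P6·P1 via (18.815,17.7): [(0, 3.7818) (22.2222, 23.3723) (27.4047, 32) (0, 32)]  |A|=431.7548
4. ⊥bis P6·P2 via (7.795,22.69): [(0, 26.9044) (16.258, 18.1144) (22.2222, 23.3723) (27.4047, 32) (0, 32)]  |A|=243.7912
5. ⊥bis P6·P3 via (14.475,19.23): [(0, 26.9044) (14.3919, 19.1234) (24.432, 32) (0, 32)]  |A|=193.9684
6. ⊥bis P6·P4 via (15.28,20.405): [(0, 26.9044) (14.3919, 19.1234) (15.0632, 19.9844) (21.256, 32) (0, 32)]  |A|=174.8878
7. ⊥bis P6·P5 via (16.89,23.445): [(0, 26.9044) (14.3919, 19.1234) (15.0632, 19.9844) (16.8953, 23.5391) (17.372, 32) (0, 32)]  |A|=158.4568
8. ⊥bis P6·P7 via (16.485,15): [(0, 26.9044) (14.3919, 19.1234) (15.0632, 19.9844) (16.8953, 23.5391) (17.372, 32) (0, 32)]  |A|=158.4568
9. ⊥bis P6·P8 via (12.715,23): [(0, 26.9044) (12.14, 20.3408) (14.6609, 32) (0, 32)]  |A|=116.3977
10. ⊥bis P6·P9 via (9.02,20.3): [(0, 26.9044) (11.5047, 20.6844) (12.2389, 20.7979) (14.6609, 32) (0, 32)]  |A|=116.2355
11. canonical 5-gon: [(0, 26.9044) (11.5047, 20.6844) (12.2389, 20.7979) (14.6609, 32) (0, 32)]
12. shoelace: 116.2355

Area of P6's cell: 116.2355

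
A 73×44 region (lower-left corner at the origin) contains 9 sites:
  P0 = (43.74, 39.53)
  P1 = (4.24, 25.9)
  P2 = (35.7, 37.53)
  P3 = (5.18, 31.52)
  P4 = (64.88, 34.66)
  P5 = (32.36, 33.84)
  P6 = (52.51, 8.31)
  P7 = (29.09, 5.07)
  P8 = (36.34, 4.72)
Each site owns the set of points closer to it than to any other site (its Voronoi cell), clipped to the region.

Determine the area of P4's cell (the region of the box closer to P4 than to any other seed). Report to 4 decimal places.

Area of P4's cell: 477.9210

1. box [0,73]×[0,44]: [(0, 0) (73, 0) (73, 44) (0, 44)]
2. ⊥bis P4·P0 via (54.31,37.095): [(45.7645, 0) (73, 0) (73, 44) (55.9007, 44)]  |A|=975.3665
3. ⊥bis P4·P1 via (34.56,30.28): [(45.7645, 0) (73, 0) (73, 44) (55.9007, 44)]  |A|=975.3665
4. ⊥bis P4·P2 via (50.29,36.095): [(47.4666, 7.3887) (46.7399, 0) (73, 0) (73, 44) (55.9007, 44)]  |A|=971.7629
5. ⊥bis P4·P3 via (35.03,33.09): [(47.4666, 7.3887) (46.7399, 0) (73, 0) (73, 44) (55.9007, 44)]  |A|=971.7629
6. ⊥bis P4·P5 via (48.62,34.25): [(49.1167, 14.5516) (49.4836, 0) (73, 0) (73, 44) (55.9007, 44)]  |A|=948.3066
7. ⊥bis P4·P6 via (58.695,21.485): [(51.4928, 24.8661) (73, 14.7695) (73, 44) (55.9007, 44)]  |A|=477.921
8. ⊥bis P4·P7 via (46.985,19.865): [(51.4928, 24.8661) (73, 14.7695) (73, 44) (55.9007, 44)]  |A|=477.921
9. ⊥bis P4·P8 via (50.61,19.69): [(51.4928, 24.8661) (73, 14.7695) (73, 44) (55.9007, 44)]  |A|=477.921
10. canonical 4-gon: [(51.4928, 24.8661) (73, 14.7695) (73, 44) (55.9007, 44)]
11. shoelace: 477.921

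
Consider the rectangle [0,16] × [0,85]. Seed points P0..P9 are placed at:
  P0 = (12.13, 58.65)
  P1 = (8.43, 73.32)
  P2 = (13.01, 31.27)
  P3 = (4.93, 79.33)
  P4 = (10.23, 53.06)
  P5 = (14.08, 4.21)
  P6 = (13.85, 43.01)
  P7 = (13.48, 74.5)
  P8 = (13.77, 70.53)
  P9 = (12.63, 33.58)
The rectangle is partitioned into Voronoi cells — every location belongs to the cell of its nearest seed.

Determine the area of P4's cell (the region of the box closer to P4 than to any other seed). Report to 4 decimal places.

Area of P4's cell: 165.6970

1. box [0,16]×[0,85]: [(0, 0) (16, 0) (16, 85) (0, 85)]
2. ⊥bis P4·P0 via (11.18,55.855): [(0, 59.655) (0, 0) (16, 0) (16, 54.2167)]  |A|=910.9737
3. ⊥bis P4·P1 via (9.33,63.19): [(0, 59.655) (0, 0) (16, 0) (16, 54.2167)]  |A|=910.9737
4. ⊥bis P4·P2 via (11.62,42.165): [(0, 59.655) (0, 40.6825) (16, 42.7238) (16, 54.2167)]  |A|=243.7233
5. ⊥bis P4·P3 via (7.58,66.195): [(0, 59.655) (0, 40.6825) (16, 42.7238) (16, 54.2167)]  |A|=243.7233
6. ⊥bis P4·P5 via (12.155,28.635): [(0, 59.655) (0, 40.6825) (16, 42.7238) (16, 54.2167)]  |A|=243.7233
7. ⊥bis P4·P6 via (12.04,48.035): [(0, 59.655) (0, 43.6982) (16, 49.4614) (16, 54.2167)]  |A|=165.697
8. ⊥bis P4·P7 via (11.855,63.78): [(0, 59.655) (0, 43.6982) (16, 49.4614) (16, 54.2167)]  |A|=165.697
9. ⊥bis P4·P8 via (12,61.795): [(0, 59.655) (0, 43.6982) (16, 49.4614) (16, 54.2167)]  |A|=165.697
10. ⊥bis P4·P9 via (11.43,43.32): [(0, 59.655) (0, 43.6982) (16, 49.4614) (16, 54.2167)]  |A|=165.697
11. canonical 4-gon: [(0, 59.655) (0, 43.6982) (16, 49.4614) (16, 54.2167)]
12. shoelace: 165.697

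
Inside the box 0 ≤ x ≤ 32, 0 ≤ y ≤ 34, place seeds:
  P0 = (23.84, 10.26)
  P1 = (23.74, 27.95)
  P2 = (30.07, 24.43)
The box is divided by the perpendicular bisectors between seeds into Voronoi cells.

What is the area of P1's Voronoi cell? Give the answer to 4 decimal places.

1. box [0,32]×[0,34]: [(0, 0) (32, 0) (32, 34) (0, 34)]
2. ⊥bis P1·P0 via (23.79,19.105): [(0, 18.9705) (32, 19.1514) (32, 34) (0, 34)]  |A|=478.0492
3. ⊥bis P1·P2 via (26.905,26.19): [(0, 18.9705) (22.9626, 19.1003) (31.248, 34) (0, 34)]  |A|=405.3502
4. canonical 4-gon: [(0, 18.9705) (22.9626, 19.1003) (31.248, 34) (0, 34)]
5. shoelace: 405.3502

Area of P1's cell: 405.3502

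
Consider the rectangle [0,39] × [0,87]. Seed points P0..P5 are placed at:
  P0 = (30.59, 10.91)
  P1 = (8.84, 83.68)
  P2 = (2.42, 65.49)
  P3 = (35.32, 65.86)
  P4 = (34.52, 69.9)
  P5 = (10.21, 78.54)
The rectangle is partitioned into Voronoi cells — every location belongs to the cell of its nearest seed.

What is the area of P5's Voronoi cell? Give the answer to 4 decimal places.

Area of P5's cell: 278.7815

1. box [0,39]×[0,87]: [(0, 0) (39, 0) (39, 87) (0, 87)]
2. ⊥bis P5·P0 via (20.4,44.725): [(0, 38.5776) (39, 50.33) (39, 87) (0, 87)]  |A|=1659.3022
3. ⊥bis P5·P1 via (9.525,81.11): [(0, 78.5712) (0, 38.5776) (39, 50.33) (39, 87) (31.6232, 87)]  |A|=1526.0298
4. ⊥bis P5·P2 via (6.315,72.015): [(0, 78.5712) (0, 75.7846) (39, 52.5042) (39, 87) (31.6232, 87)]  |A|=758.0954
5. ⊥bis P5·P3 via (22.765,72.2): [(30.0233, 86.5736) (0, 78.5712) (0, 75.7846) (18.8831, 64.5127)]  |A|=312.9063
6. ⊥bis P5·P4 via (22.365,74.22): [(18.9906, 64.7257) (26.4136, 85.6114) (0, 78.5712) (0, 75.7846) (18.8831, 64.5127)]  |A|=278.7815
7. canonical 5-gon: [(18.9906, 64.7257) (26.4136, 85.6114) (0, 78.5712) (0, 75.7846) (18.8831, 64.5127)]
8. shoelace: 278.7815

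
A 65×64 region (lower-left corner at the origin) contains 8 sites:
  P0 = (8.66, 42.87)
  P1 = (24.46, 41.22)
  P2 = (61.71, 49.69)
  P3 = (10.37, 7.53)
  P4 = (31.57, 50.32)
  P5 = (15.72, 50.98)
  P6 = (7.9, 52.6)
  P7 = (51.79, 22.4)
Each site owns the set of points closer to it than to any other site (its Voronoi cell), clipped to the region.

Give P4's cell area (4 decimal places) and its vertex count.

Area of P4's cell: 519.2267 (5 vertices)

1. box [0,65]×[0,64]: [(0, 0) (65, 0) (65, 64) (0, 64)]
2. ⊥bis P4·P0 via (20.115,46.595): [(35.267, 0) (65, 0) (65, 64) (14.4551, 64)]  |A|=2568.8907
3. ⊥bis P4·P1 via (28.015,45.77): [(17.7838, 53.7638) (65, 16.8729) (65, 64) (14.4551, 64)]  |A|=1371.2735
4. ⊥bis P4·P2 via (46.64,50.005): [(17.7838, 53.7638) (46.2536, 31.5198) (46.9325, 64) (14.4551, 64)]  |A|=636.1251
5. ⊥bis P4·P3 via (20.97,28.925): [(17.7838, 53.7638) (46.2536, 31.5198) (46.9325, 64) (14.4551, 64)]  |A|=636.1251
6. ⊥bis P4·P5 via (23.645,50.65): [(23.5859, 49.2305) (46.2536, 31.5198) (46.9325, 64) (24.2009, 64)]  |A|=542.0047
7. ⊥bis P4·P6 via (19.735,51.46): [(23.5859, 49.2305) (46.2536, 31.5198) (46.9325, 64) (24.2009, 64)]  |A|=542.0047
8. ⊥bis P4·P7 via (41.68,36.36): [(23.5859, 49.2305) (40.8386, 35.7507) (46.4266, 39.7976) (46.9325, 64) (24.2009, 64)]  |A|=519.2267
9. canonical 5-gon: [(23.5859, 49.2305) (40.8386, 35.7507) (46.4266, 39.7976) (46.9325, 64) (24.2009, 64)]
10. shoelace: 519.2267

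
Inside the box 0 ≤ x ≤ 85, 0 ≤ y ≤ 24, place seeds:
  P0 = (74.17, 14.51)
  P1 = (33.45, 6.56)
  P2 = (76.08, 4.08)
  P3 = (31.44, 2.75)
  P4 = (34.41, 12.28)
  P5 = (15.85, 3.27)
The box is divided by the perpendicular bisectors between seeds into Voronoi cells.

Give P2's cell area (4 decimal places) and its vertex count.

1. box [0,85]×[0,24]: [(0, 0) (85, 0) (85, 24) (0, 24)]
2. ⊥bis P2·P0 via (75.125,9.295): [(24.3675, 0) (85, 0) (85, 11.1034)]  |A|=336.6125
3. ⊥bis P2·P1 via (54.765,5.32): [(54.7795, 5.5692) (54.4555, 0) (85, 0) (85, 11.1034)]  |A|=252.8291
4. ⊥bis P2·P3 via (53.76,3.415): [(54.7795, 5.5692) (54.4555, 0) (85, 0) (85, 11.1034)]  |A|=252.8291
5. ⊥bis P2·P4 via (55.245,8.18): [(54.7795, 5.5692) (54.4555, 0) (85, 0) (85, 11.1034)]  |A|=252.8291
6. ⊥bis P2·P5 via (45.965,3.675): [(54.7795, 5.5692) (54.4555, 0) (85, 0) (85, 11.1034)]  |A|=252.8291
7. canonical 4-gon: [(54.7795, 5.5692) (54.4555, 0) (85, 0) (85, 11.1034)]
8. shoelace: 252.8291

Area of P2's cell: 252.8291 (4 vertices)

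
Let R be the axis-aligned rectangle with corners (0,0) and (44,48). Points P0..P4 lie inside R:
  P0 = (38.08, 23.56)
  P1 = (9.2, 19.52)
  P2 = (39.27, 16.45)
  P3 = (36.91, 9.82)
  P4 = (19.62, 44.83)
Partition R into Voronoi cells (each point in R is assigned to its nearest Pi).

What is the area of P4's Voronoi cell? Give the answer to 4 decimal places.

Area of P4's cell: 541.4861

1. box [0,44]×[0,48]: [(0, 0) (44, 0) (44, 48) (0, 48)]
2. ⊥bis P4·P0 via (28.85,34.195): [(0, 9.1564) (44, 47.3435) (44, 48) (0, 48)]  |A|=869.0018
3. ⊥bis P4·P1 via (14.41,32.175): [(0, 38.1075) (22.6254, 28.7928) (44, 47.3435) (44, 48) (0, 48)]  |A|=541.4861
4. ⊥bis P4·P2 via (29.445,30.64): [(0, 38.1075) (22.6254, 28.7928) (44, 47.3435) (44, 48) (0, 48)]  |A|=541.4861
5. ⊥bis P4·P3 via (28.265,27.325): [(0, 38.1075) (22.6254, 28.7928) (44, 47.3435) (44, 48) (0, 48)]  |A|=541.4861
6. canonical 5-gon: [(0, 38.1075) (22.6254, 28.7928) (44, 47.3435) (44, 48) (0, 48)]
7. shoelace: 541.4861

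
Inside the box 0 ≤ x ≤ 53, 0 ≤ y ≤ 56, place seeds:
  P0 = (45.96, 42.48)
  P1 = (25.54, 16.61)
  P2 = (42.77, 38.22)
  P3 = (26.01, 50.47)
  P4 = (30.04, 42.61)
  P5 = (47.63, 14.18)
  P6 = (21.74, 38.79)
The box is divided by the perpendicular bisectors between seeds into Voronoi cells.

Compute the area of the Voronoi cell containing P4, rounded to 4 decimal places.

Area of P4's cell: 165.5000

1. box [0,53]×[0,56]: [(0, 0) (53, 0) (53, 56) (0, 56)]
2. ⊥bis P4·P0 via (38,42.545): [(0, 0) (37.6526, 0) (38.1099, 56) (0, 56)]  |A|=2121.3488
3. ⊥bis P4·P1 via (27.79,29.61): [(0, 34.4198) (37.8801, 27.8636) (38.1099, 56) (0, 56)]  |A|=944.8667
4. ⊥bis P4·P2 via (36.405,40.415): [(0, 34.4198) (32.4035, 28.8115) (38.0209, 45.1007) (38.1099, 56) (0, 56)]  |A|=897.5996
5. ⊥bis P4·P3 via (28.025,46.54): [(3.2792, 33.8523) (32.4035, 28.8115) (38.0209, 45.1007) (38.0747, 51.6927)]  |A|=365.5697
6. ⊥bis P4·P5 via (38.835,28.395): [(3.2792, 33.8523) (32.4035, 28.8115) (38.0209, 45.1007) (38.0747, 51.6927)]  |A|=365.5697
7. ⊥bis P4·P6 via (25.89,40.7): [(24.123, 44.5393) (31.2714, 29.0075) (32.4035, 28.8115) (38.0209, 45.1007) (38.0747, 51.6927)]  |A|=165.5
8. canonical 5-gon: [(24.123, 44.5393) (31.2714, 29.0075) (32.4035, 28.8115) (38.0209, 45.1007) (38.0747, 51.6927)]
9. shoelace: 165.5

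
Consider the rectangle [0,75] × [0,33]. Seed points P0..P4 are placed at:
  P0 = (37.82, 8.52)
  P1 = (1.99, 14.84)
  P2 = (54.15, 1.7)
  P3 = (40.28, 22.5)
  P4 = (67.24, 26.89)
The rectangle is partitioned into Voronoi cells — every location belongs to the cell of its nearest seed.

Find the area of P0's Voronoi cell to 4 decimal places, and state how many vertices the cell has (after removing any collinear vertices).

1. box [0,75]×[0,33]: [(0, 0) (75, 0) (75, 33) (0, 33)]
2. ⊥bis P0·P1 via (19.905,11.68): [(17.8448, 0) (75, 0) (75, 33) (23.6656, 33)]  |A|=1790.0786
3. ⊥bis P0·P2 via (45.985,5.11): [(17.8448, 0) (43.8509, 0) (57.6329, 33) (23.6656, 33)]  |A|=989.5606
4. ⊥bis P0·P3 via (39.05,15.51): [(21.1366, 18.6621) (17.8448, 0) (43.8509, 0) (49.5563, 13.6612)]  |A|=451.0556
5. ⊥bis P0·P4 via (52.53,17.705): [(21.1366, 18.6621) (17.8448, 0) (43.8509, 0) (49.5563, 13.6612)]  |A|=451.0556
6. canonical 4-gon: [(21.1366, 18.6621) (17.8448, 0) (43.8509, 0) (49.5563, 13.6612)]
7. shoelace: 451.0556

Area of P0's cell: 451.0556 (4 vertices)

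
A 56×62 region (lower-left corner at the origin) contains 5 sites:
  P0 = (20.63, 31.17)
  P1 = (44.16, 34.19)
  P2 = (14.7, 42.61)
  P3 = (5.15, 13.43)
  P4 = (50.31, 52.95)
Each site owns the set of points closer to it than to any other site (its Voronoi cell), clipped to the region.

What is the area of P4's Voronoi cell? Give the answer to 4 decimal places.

1. box [0,56]×[0,62]: [(0, 0) (56, 0) (56, 62) (0, 62)]
2. ⊥bis P4·P0 via (35.47,42.06): [(56, 14.0834) (56, 62) (20.8375, 62)]  |A|=842.4343
3. ⊥bis P4·P1 via (47.235,43.57): [(30.2841, 49.1269) (56, 40.6966) (56, 62) (20.8375, 62)]  |A|=500.2427
4. ⊥bis P4·P2 via (32.505,47.78): [(32.3064, 48.464) (56, 40.6966) (56, 62) (28.376, 62)]  |A|=439.3368
5. ⊥bis P4·P3 via (27.73,33.19): [(32.3064, 48.464) (56, 40.6966) (56, 62) (28.376, 62)]  |A|=439.3368
6. canonical 4-gon: [(32.3064, 48.464) (56, 40.6966) (56, 62) (28.376, 62)]
7. shoelace: 439.3368

Area of P4's cell: 439.3368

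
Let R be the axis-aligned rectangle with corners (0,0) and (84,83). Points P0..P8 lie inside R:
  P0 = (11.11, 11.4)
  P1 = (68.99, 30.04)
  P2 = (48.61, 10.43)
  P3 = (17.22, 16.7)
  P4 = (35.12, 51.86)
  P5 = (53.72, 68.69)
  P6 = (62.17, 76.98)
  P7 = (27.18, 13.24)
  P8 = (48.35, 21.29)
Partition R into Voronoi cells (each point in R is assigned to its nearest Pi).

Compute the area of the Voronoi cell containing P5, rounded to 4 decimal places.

1. box [0,84]×[0,83]: [(0, 0) (84, 0) (84, 83) (0, 83)]
2. ⊥bis P5·P0 via (32.415,40.045): [(0, 64.154) (84, 1.6781) (84, 83) (0, 83)]  |A|=4207.0508
3. ⊥bis P5·P1 via (61.355,49.365): [(0, 64.154) (34.271, 38.6646) (84, 58.3117) (84, 83) (0, 83)]  |A|=2798.8874
4. ⊥bis P5·P2 via (51.165,39.56): [(0, 64.154) (30.6475, 41.3596) (39.1949, 40.6099) (84, 58.3117) (84, 83) (0, 83)]  |A|=2788.7278
5. ⊥bis P5·P3 via (35.47,42.695): [(0, 67.597) (38.3322, 40.6856) (39.1949, 40.6099) (84, 58.3117) (84, 83) (0, 83)]  |A|=2645.4831
6. ⊥bis P5·P4 via (44.42,60.275): [(56.1519, 47.3093) (84, 58.3117) (84, 83) (23.8575, 83)]  |A|=1417.0247
7. ⊥bis P5·P6 via (57.945,72.835): [(56.1519, 47.3093) (75.4913, 54.95) (47.9725, 83) (23.8575, 83)]  |A|=806.7067
8. ⊥bis P5·P7 via (40.45,40.965): [(56.1519, 47.3093) (75.4913, 54.95) (47.9725, 83) (23.8575, 83)]  |A|=806.7067
9. ⊥bis P5·P8 via (51.035,44.99): [(56.1519, 47.3093) (75.4913, 54.95) (47.9725, 83) (23.8575, 83)]  |A|=806.7067
10. canonical 4-gon: [(56.1519, 47.3093) (75.4913, 54.95) (47.9725, 83) (23.8575, 83)]
11. shoelace: 806.7067

Area of P5's cell: 806.7067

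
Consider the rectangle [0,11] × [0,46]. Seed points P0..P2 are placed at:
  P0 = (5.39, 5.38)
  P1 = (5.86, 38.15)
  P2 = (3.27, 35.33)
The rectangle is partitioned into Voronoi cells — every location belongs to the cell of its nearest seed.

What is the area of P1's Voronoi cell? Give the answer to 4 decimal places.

1. box [0,11]×[0,46]: [(0, 0) (11, 0) (11, 46) (0, 46)]
2. ⊥bis P1·P0 via (5.625,21.765): [(0, 21.8457) (11, 21.6879) (11, 46) (0, 46)]  |A|=266.5653
3. ⊥bis P1·P2 via (4.565,36.74): [(0, 40.9327) (11, 30.8298) (11, 46) (0, 46)]  |A|=111.3062
4. canonical 4-gon: [(0, 40.9327) (11, 30.8298) (11, 46) (0, 46)]
5. shoelace: 111.3062

Area of P1's cell: 111.3062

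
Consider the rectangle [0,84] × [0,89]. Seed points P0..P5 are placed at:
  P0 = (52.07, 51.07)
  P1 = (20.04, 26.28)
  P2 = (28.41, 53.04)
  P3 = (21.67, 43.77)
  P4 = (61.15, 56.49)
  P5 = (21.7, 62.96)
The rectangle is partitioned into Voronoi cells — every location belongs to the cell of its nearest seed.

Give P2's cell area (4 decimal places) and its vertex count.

Area of P2's cell: 343.6664 (3 vertices)

1. box [0,84]×[0,89]: [(0, 0) (84, 0) (84, 89) (0, 89)]
2. ⊥bis P2·P0 via (40.24,52.055): [(0, 0) (35.9058, 0) (43.3161, 89) (0, 89)]  |A|=3525.3744
3. ⊥bis P2·P1 via (24.225,39.66): [(0, 47.2371) (38.8277, 35.0926) (43.3161, 89) (0, 89)]  |A|=1978.3088
4. ⊥bis P2·P3 via (25.04,48.405): [(0, 66.611) (39.0858, 38.1926) (43.3161, 89) (0, 89)]  |A|=1537.9353
5. ⊥bis P2·P4 via (44.78,54.765): [(0, 66.611) (39.0858, 38.1926) (42.37, 77.636) (41.1725, 89) (0, 89)]  |A|=1525.7549
6. ⊥bis P2·P5 via (25.055,58): [(18.2107, 53.3704) (39.0858, 38.1926) (41.6708, 69.2391)]  |A|=343.6664
7. canonical 3-gon: [(18.2107, 53.3704) (39.0858, 38.1926) (41.6708, 69.2391)]
8. shoelace: 343.6664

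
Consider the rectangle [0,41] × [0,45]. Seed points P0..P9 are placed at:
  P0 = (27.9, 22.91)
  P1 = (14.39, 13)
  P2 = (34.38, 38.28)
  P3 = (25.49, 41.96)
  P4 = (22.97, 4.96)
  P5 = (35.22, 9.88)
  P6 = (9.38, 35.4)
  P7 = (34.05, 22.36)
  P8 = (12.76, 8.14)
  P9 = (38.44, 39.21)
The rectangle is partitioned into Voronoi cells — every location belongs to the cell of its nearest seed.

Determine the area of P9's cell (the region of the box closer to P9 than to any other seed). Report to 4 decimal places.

1. box [0,41]×[0,45]: [(0, 0) (41, 0) (41, 45) (0, 45)]
2. ⊥bis P9·P0 via (33.17,31.06): [(41, 25.9969) (41, 45) (11.6119, 45)]  |A|=279.2319
3. ⊥bis P9·P1 via (26.415,26.105): [(41, 25.9969) (41, 45) (11.6119, 45)]  |A|=279.2319
4. ⊥bis P9·P2 via (36.41,38.745): [(39.0398, 27.2644) (41, 25.9969) (41, 45) (34.9772, 45)]  |A|=72.0339
5. ⊥bis P9·P3 via (31.965,40.585): [(39.0398, 27.2644) (41, 25.9969) (41, 45) (34.9772, 45)]  |A|=72.0339
6. ⊥bis P9·P4 via (30.705,22.085): [(39.0398, 27.2644) (41, 25.9969) (41, 45) (34.9772, 45)]  |A|=72.0339
7. ⊥bis P9·P5 via (36.83,24.545): [(39.0398, 27.2644) (41, 25.9969) (41, 45) (34.9772, 45)]  |A|=72.0339
8. ⊥bis P9·P6 via (23.91,37.305): [(39.0398, 27.2644) (41, 25.9969) (41, 45) (34.9772, 45)]  |A|=72.0339
9. ⊥bis P9·P7 via (36.245,30.785): [(38.3595, 30.2341) (41, 29.5462) (41, 45) (34.9772, 45)]  |A|=64.8686
10. ⊥bis P9·P8 via (25.6,23.675): [(38.3595, 30.2341) (41, 29.5462) (41, 45) (34.9772, 45)]  |A|=64.8686
11. canonical 4-gon: [(38.3595, 30.2341) (41, 29.5462) (41, 45) (34.9772, 45)]
12. shoelace: 64.8686

Area of P9's cell: 64.8686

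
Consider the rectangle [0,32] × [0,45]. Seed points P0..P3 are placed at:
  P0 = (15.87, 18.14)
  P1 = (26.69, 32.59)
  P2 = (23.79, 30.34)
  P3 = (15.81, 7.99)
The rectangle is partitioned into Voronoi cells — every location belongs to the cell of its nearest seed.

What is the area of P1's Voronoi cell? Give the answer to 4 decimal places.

Area of P1's cell: 192.0137

1. box [0,32]×[0,45]: [(0, 0) (32, 0) (32, 45) (0, 45)]
2. ⊥bis P1·P0 via (21.28,25.365): [(0, 41.2992) (32, 17.338) (32, 45) (0, 45)]  |A|=501.8046
3. ⊥bis P1·P2 via (25.24,31.465): [(32, 22.7521) (32, 45) (14.7387, 45)]  |A|=192.0137
4. ⊥bis P1·P3 via (21.25,20.29): [(32, 22.7521) (32, 45) (14.7387, 45)]  |A|=192.0137
5. canonical 3-gon: [(32, 22.7521) (32, 45) (14.7387, 45)]
6. shoelace: 192.0137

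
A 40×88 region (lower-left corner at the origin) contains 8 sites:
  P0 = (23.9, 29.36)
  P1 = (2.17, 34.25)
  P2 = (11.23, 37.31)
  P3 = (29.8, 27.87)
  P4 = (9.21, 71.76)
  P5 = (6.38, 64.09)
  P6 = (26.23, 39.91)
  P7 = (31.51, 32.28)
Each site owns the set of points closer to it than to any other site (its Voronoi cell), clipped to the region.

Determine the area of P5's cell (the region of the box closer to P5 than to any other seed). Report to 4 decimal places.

1. box [0,40]×[0,88]: [(0, 0) (40, 0) (40, 88) (0, 88)]
2. ⊥bis P5·P0 via (15.14,46.725): [(0, 39.0874) (40, 59.266) (40, 88) (0, 88)]  |A|=1552.9324
3. ⊥bis P5·P1 via (4.275,49.17): [(0, 49.7731) (16.5529, 47.4378) (40, 59.266) (40, 88) (0, 88)]  |A|=1464.4926
4. ⊥bis P5·P2 via (8.805,50.7): [(0, 49.7731) (2.0726, 49.4807) (30.981, 54.7162) (40, 59.266) (40, 88) (0, 88)]  |A|=1397.0576
5. ⊥bis P5·P3 via (18.09,45.98): [(0, 49.7731) (2.0726, 49.4807) (30.981, 54.7162) (33.8009, 56.1387) (40, 60.1471) (40, 88) (0, 88)]  |A|=1394.3265
6. ⊥bis P5·P4 via (7.795,67.925): [(0, 70.8011) (0, 49.7731) (2.0726, 49.4807) (30.981, 54.7162) (33.8009, 56.1387) (35.9582, 57.5336)]  |A|=419.4907
7. ⊥bis P5·P6 via (16.305,52): [(27.0497, 60.8206) (0, 70.8011) (0, 49.7731) (2.0726, 49.4807) (16.3961, 52.0748)]  |A|=348.6208
8. ⊥bis P5·P7 via (18.945,48.185): [(27.0497, 60.8206) (0, 70.8011) (0, 49.7731) (2.0726, 49.4807) (16.3961, 52.0748)]  |A|=348.6208
9. canonical 5-gon: [(27.0497, 60.8206) (0, 70.8011) (0, 49.7731) (2.0726, 49.4807) (16.3961, 52.0748)]
10. shoelace: 348.6208

Area of P5's cell: 348.6208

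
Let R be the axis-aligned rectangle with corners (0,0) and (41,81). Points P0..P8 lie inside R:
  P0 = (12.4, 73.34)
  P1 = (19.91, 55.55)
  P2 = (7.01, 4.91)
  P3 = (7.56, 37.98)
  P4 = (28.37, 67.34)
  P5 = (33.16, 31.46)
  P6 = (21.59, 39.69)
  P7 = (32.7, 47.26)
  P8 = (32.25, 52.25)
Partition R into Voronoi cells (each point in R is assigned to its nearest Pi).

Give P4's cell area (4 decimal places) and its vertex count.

1. box [0,41]×[0,81]: [(0, 0) (41, 0) (41, 81) (0, 81)]
2. ⊥bis P4·P0 via (20.385,70.34): [(0, 16.0819) (0, 0) (41, 0) (41, 81) (24.39, 81)]  |A|=2529.3238
3. ⊥bis P4·P1 via (24.14,61.445): [(18.5501, 65.4561) (41, 49.347) (41, 81) (24.39, 81)]  |A|=484.3959
4. ⊥bis P4·P2 via (17.69,36.125): [(18.5501, 65.4561) (41, 49.347) (41, 81) (24.39, 81)]  |A|=484.3959
5. ⊥bis P4·P3 via (17.965,52.66): [(18.5501, 65.4561) (41, 49.347) (41, 81) (24.39, 81)]  |A|=484.3959
6. ⊥bis P4·P5 via (30.765,49.4): [(18.5501, 65.4561) (39.3322, 50.5437) (41, 50.7664) (41, 81) (24.39, 81)]  |A|=483.2122
7. ⊥bis P4·P6 via (24.98,53.515): [(18.5501, 65.4561) (39.3322, 50.5437) (41, 50.7664) (41, 81) (24.39, 81)]  |A|=483.2122
8. ⊥bis P4·P7 via (30.535,57.3): [(18.5501, 65.4561) (30.0595, 57.1975) (41, 59.5566) (41, 81) (24.39, 81)]  |A|=428.5462
9. ⊥bis P4·P8 via (30.31,59.795): [(18.5501, 65.4561) (27.4605, 59.0623) (41, 62.5437) (41, 81) (24.39, 81)]  |A|=395.0579
10. canonical 5-gon: [(18.5501, 65.4561) (27.4605, 59.0623) (41, 62.5437) (41, 81) (24.39, 81)]
11. shoelace: 395.0579

Area of P4's cell: 395.0579 (5 vertices)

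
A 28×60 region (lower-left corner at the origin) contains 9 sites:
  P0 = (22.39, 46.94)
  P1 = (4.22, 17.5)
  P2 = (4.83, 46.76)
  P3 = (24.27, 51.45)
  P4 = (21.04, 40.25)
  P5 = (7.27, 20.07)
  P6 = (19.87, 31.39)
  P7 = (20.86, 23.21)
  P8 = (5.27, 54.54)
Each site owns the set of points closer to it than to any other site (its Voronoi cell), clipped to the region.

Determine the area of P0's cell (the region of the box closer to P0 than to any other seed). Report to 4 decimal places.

Area of P0's cell: 91.4436

1. box [0,28]×[0,60]: [(0, 0) (28, 0) (28, 60) (0, 60)]
2. ⊥bis P0·P1 via (13.305,32.22): [(0, 40.4317) (28, 23.1504) (28, 60) (0, 60)]  |A|=789.8505
3. ⊥bis P0·P2 via (13.61,46.85): [(13.7629, 31.9374) (28, 23.1504) (28, 60) (13.4752, 60)]  |A|=466.1179
4. ⊥bis P0·P3 via (23.33,49.195): [(13.5441, 53.2742) (13.7629, 31.9374) (28, 23.1504) (28, 47.2483)]  |A|=325.1044
5. ⊥bis P0·P4 via (21.715,43.595): [(13.5441, 53.2742) (13.6266, 45.2272) (28, 42.3267) (28, 47.2483)]  |A|=93.2849
6. ⊥bis P0·P5 via (14.83,33.505): [(13.5441, 53.2742) (13.6266, 45.2272) (28, 42.3267) (28, 47.2483)]  |A|=93.2849
7. ⊥bis P0·P6 via (21.13,39.165): [(13.5441, 53.2742) (13.6266, 45.2272) (28, 42.3267) (28, 47.2483)]  |A|=93.2849
8. ⊥bis P0·P7 via (21.625,35.075): [(13.5441, 53.2742) (13.6266, 45.2272) (28, 42.3267) (28, 47.2483)]  |A|=93.2849
9. ⊥bis P0·P8 via (13.83,50.74): [(14.7347, 52.778) (13.576, 50.1678) (13.6266, 45.2272) (28, 42.3267) (28, 47.2483)]  |A|=91.4436
10. canonical 5-gon: [(14.7347, 52.778) (13.576, 50.1678) (13.6266, 45.2272) (28, 42.3267) (28, 47.2483)]
11. shoelace: 91.4436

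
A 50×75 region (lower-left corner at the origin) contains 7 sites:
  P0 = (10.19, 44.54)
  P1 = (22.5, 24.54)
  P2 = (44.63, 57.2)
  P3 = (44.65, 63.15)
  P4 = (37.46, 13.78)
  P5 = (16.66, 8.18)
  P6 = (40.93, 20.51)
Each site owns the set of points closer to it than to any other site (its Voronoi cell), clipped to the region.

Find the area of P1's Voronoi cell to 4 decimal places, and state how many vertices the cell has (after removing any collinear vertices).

Area of P1's cell: 533.9248 (6 vertices)

1. box [0,50]×[0,75]: [(0, 0) (50, 0) (50, 75) (0, 75)]
2. ⊥bis P1·P0 via (16.345,34.54): [(0, 24.4797) (0, 0) (50, 0) (50, 55.2547)]  |A|=1993.3576
3. ⊥bis P1·P2 via (33.565,40.87): [(30.2637, 43.1069) (0, 24.4797) (0, 0) (50, 0) (50, 29.7339)]  |A|=1741.5141
4. ⊥bis P1·P3 via (33.575,43.845): [(30.2637, 43.1069) (0, 24.4797) (0, 0) (50, 0) (50, 29.7339)]  |A|=1741.5141
5. ⊥bis P1·P4 via (29.98,19.16): [(41.6531, 35.3896) (30.2637, 43.1069) (0, 24.4797) (0, 0) (16.1991, 0)]  |A|=1019.3231
6. ⊥bis P1·P5 via (19.58,16.36): [(26.2528, 13.978) (41.6531, 35.3896) (30.2637, 43.1069) (0, 24.4797) (0, 23.3494)]  |A|=599.6126
7. ⊥bis P1·P6 via (31.715,22.525): [(26.2528, 13.978) (31.4157, 21.156) (35.4475, 39.5944) (30.2637, 43.1069) (0, 24.4797) (0, 23.3494)]  |A|=533.9248
8. canonical 6-gon: [(26.2528, 13.978) (31.4157, 21.156) (35.4475, 39.5944) (30.2637, 43.1069) (0, 24.4797) (0, 23.3494)]
9. shoelace: 533.9248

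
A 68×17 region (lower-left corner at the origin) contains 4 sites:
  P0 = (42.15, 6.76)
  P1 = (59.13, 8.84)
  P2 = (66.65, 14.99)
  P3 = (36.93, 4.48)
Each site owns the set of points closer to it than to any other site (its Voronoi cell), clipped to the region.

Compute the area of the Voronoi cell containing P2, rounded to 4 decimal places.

Area of P2's cell: 52.5221

1. box [0,68]×[0,17]: [(0, 0) (68, 0) (68, 17) (0, 17)]
2. ⊥bis P2·P0 via (54.4,10.875): [(58.0531, 0) (68, 0) (68, 17) (52.3425, 17)]  |A|=217.6373
3. ⊥bis P2·P1 via (62.89,11.915): [(68, 5.6667) (68, 17) (58.7314, 17)]  |A|=52.5221
4. ⊥bis P2·P3 via (51.79,9.735): [(68, 5.6667) (68, 17) (58.7314, 17)]  |A|=52.5221
5. canonical 3-gon: [(68, 5.6667) (68, 17) (58.7314, 17)]
6. shoelace: 52.5221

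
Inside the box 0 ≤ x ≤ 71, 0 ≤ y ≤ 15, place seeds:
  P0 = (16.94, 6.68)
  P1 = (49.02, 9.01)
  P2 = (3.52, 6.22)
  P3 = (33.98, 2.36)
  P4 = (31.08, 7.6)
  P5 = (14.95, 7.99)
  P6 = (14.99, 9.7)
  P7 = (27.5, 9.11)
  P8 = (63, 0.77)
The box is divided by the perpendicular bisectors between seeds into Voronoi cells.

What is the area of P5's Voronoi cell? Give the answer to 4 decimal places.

Area of P5's cell: 39.0960

1. box [0,71]×[0,15]: [(0, 0) (71, 0) (71, 15) (0, 15)]
2. ⊥bis P5·P0 via (15.945,7.335): [(0, 0) (11.1164, 0) (20.9908, 15) (0, 15)]  |A|=240.8043
3. ⊥bis P5·P1 via (31.985,8.5): [(0, 0) (11.1164, 0) (20.9908, 15) (0, 15)]  |A|=240.8043
4. ⊥bis P5·P2 via (9.235,7.105): [(10.3352, 0) (11.1164, 0) (20.9908, 15) (8.0124, 15)]  |A|=103.1968
5. ⊥bis P5·P3 via (24.465,5.175): [(10.3352, 0) (11.1164, 0) (20.9908, 15) (8.0124, 15)]  |A|=103.1968
6. ⊥bis P5·P4 via (23.015,7.795): [(10.3352, 0) (11.1164, 0) (20.9908, 15) (8.0124, 15)]  |A|=103.1968
7. ⊥bis P5·P6 via (14.97,8.845): [(8.9437, 8.986) (10.3352, 0) (11.1164, 0) (16.9092, 8.7996)]  |A|=39.096
8. ⊥bis P5·P7 via (21.225,8.55): [(8.9437, 8.986) (10.3352, 0) (11.1164, 0) (16.9092, 8.7996)]  |A|=39.096
9. ⊥bis P5·P8 via (38.975,4.38): [(8.9437, 8.986) (10.3352, 0) (11.1164, 0) (16.9092, 8.7996)]  |A|=39.096
10. canonical 4-gon: [(8.9437, 8.986) (10.3352, 0) (11.1164, 0) (16.9092, 8.7996)]
11. shoelace: 39.096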